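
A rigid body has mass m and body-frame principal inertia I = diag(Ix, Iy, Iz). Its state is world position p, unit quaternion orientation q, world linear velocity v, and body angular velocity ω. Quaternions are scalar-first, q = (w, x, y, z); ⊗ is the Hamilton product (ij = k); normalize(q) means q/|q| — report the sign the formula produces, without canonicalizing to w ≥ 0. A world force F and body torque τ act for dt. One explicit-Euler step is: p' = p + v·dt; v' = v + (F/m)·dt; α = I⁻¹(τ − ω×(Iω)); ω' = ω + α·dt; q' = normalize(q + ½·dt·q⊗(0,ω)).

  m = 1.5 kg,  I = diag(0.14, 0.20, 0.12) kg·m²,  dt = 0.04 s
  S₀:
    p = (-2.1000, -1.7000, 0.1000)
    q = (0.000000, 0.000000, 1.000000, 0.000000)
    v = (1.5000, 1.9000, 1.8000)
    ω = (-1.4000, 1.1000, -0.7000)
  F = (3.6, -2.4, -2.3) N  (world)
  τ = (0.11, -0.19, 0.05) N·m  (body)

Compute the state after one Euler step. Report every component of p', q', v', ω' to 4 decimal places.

p' = p + v·dt = (-2.0400, -1.6240, 0.1720)
v + (F/m)dt = (1.5960, 1.8360, 1.7387)
ω×(Iω) gyroscopic = (0.0616, 0.0196, -0.0924)
angular accel α = (0.3457, -1.0480, 1.1867)
ω + α·dt = (-1.3862, 1.0581, -0.6525)
Hamilton product q⊗(0,ω) = (-1.1000000, -0.7000000, 0.0000000, 1.4000000)
updated quaternion q' = (-0.0220, -0.0140, 0.9993, 0.0280)

p' = (-2.0400, -1.6240, 0.1720)
q' = (-0.0220, -0.0140, 0.9993, 0.0280)
v' = (1.5960, 1.8360, 1.7387)
ω' = (-1.3862, 1.0581, -0.6525)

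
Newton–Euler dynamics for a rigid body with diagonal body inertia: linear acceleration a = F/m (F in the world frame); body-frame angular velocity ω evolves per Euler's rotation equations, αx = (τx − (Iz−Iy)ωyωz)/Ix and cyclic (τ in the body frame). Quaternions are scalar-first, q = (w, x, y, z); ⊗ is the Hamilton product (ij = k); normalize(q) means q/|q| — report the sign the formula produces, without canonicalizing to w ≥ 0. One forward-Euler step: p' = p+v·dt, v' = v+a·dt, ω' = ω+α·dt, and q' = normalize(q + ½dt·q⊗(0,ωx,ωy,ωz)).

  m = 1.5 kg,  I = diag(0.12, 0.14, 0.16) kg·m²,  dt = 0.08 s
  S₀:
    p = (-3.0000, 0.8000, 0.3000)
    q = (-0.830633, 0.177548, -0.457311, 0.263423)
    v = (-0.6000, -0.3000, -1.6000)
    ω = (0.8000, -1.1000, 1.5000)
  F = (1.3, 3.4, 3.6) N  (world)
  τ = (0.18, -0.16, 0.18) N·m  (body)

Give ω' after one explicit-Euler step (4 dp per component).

(τ − ω×Iω)/I = (1.7750, -0.8000, 1.2350)
new body rate ω' = (0.9420, -1.1640, 1.5988)

ω' = (0.9420, -1.1640, 1.5988)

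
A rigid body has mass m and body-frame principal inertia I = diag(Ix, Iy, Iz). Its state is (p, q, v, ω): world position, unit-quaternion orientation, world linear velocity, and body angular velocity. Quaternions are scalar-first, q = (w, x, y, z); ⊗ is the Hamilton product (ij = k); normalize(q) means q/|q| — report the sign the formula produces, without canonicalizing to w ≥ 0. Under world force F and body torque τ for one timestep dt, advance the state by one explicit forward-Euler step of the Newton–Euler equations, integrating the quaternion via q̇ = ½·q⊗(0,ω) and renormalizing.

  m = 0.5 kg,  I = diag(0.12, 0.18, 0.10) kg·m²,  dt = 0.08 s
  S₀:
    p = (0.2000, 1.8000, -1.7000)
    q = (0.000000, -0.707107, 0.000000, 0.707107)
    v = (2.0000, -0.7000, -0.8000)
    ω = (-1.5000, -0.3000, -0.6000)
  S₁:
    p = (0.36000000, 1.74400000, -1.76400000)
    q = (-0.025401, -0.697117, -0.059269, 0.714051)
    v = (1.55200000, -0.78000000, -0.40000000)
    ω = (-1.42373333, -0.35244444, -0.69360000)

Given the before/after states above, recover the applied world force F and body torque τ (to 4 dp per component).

F = (-2.8000, -0.5000, 2.5000)
τ = (0.1000, -0.1000, -0.0900)

Δv = v₁−v₀ = (-0.44800000, -0.08000000, 0.40000000)
F = m·Δv/dt = (-2.8000, -0.5000, 2.5000)
ω₁ − ω₀ = (0.07626667, -0.05244444, -0.09360000)
τ = I·(Δω/dt) + ω₀×(Iω₀) = (0.1000, -0.1000, -0.0900)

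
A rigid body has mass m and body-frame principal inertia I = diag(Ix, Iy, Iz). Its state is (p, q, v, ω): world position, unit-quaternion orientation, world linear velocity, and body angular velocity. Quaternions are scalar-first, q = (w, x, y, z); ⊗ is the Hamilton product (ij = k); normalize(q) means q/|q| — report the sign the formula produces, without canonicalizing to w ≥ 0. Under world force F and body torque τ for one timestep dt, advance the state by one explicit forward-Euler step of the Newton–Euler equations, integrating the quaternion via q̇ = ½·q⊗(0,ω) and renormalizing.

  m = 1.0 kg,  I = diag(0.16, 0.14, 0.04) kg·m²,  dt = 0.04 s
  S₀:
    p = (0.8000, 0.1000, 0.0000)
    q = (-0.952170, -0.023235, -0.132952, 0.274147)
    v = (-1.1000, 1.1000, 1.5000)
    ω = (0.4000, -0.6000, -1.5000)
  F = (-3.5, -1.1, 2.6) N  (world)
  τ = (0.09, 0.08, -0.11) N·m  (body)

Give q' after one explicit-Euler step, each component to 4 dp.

2q̇ = q⊗(0,ω) = (0.3407433, -0.0169518, 0.6461083, 1.4953768)
updated quaternion q' = (-0.9448, -0.0236, -0.1200, 0.3039)

q' = (-0.9448, -0.0236, -0.1200, 0.3039)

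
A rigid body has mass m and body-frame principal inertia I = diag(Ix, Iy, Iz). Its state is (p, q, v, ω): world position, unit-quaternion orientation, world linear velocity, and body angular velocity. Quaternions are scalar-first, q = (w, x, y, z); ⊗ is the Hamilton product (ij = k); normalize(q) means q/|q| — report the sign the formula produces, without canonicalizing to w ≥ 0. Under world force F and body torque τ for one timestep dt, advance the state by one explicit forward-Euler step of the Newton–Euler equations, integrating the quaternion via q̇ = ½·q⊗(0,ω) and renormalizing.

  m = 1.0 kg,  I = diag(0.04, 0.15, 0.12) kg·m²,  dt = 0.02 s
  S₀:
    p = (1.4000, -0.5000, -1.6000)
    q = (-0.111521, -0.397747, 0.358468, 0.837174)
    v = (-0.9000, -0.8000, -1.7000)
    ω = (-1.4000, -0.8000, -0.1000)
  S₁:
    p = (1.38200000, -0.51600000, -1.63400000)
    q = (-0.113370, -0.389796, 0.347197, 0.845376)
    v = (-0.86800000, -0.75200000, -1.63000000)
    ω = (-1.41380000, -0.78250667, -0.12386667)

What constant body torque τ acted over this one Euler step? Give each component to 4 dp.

rate change Δω = (-0.01380000, 0.01749333, -0.02386667)
precession coupling = (-0.0024, -0.0112, 0.1232)
τ = I·(Δω/dt) + ω₀×(Iω₀) = (-0.0300, 0.1200, -0.0200)

τ = (-0.0300, 0.1200, -0.0200)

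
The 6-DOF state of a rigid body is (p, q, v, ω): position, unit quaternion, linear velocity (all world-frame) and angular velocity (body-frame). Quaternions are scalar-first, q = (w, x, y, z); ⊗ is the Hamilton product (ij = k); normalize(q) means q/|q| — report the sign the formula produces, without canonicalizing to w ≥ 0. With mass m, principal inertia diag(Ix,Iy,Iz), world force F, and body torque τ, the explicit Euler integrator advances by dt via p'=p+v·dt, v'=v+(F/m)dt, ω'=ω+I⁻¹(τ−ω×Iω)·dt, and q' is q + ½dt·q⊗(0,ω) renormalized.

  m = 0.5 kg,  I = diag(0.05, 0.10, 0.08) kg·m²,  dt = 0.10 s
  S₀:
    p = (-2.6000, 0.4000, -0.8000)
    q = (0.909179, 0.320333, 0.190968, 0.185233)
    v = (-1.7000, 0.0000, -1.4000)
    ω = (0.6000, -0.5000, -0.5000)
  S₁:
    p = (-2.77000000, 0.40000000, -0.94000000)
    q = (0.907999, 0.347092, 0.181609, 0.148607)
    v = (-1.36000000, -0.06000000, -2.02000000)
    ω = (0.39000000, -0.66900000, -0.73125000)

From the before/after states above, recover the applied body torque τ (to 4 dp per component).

rate change Δω = (-0.21000000, -0.16900000, -0.23125000)
precession coupling = (-0.0050, 0.0090, -0.0150)
τ = I·(Δω/dt) + ω₀×(Iω₀) = (-0.1100, -0.1600, -0.2000)

τ = (-0.1100, -0.1600, -0.2000)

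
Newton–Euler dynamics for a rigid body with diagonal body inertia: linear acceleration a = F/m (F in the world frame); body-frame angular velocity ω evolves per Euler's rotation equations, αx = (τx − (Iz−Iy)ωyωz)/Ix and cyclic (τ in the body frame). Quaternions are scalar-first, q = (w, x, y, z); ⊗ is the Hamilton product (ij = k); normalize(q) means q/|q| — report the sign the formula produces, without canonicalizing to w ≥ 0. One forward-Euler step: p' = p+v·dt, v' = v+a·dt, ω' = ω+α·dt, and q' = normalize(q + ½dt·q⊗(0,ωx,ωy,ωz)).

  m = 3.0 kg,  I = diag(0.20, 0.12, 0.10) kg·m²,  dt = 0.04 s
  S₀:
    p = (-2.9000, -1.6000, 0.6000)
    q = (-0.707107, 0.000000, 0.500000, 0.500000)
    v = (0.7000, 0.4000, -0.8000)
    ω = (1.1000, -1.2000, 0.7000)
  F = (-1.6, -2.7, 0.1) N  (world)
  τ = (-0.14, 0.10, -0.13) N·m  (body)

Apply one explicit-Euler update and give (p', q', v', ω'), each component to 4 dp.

p' = (-2.8720, -1.5840, 0.5680)
q' = (-0.7017, 0.0034, 0.5276, 0.4788)
v' = (0.6787, 0.3640, -0.7987)
ω' = (1.0686, -1.1923, 0.6058)

angular accel α = (-0.7840, 0.1917, -2.3560)
ω + α·dt = (1.0686, -1.1923, 0.6058)
2q̇ = q⊗(0,ω) = (0.2500000, 0.1721823, 1.3985284, -1.0449749)
updated quaternion q' = (-0.7017, 0.0034, 0.5276, 0.4788)
p' = p + v·dt = (-2.8720, -1.5840, 0.5680)
v' = v + a·dt = (0.6787, 0.3640, -0.7987)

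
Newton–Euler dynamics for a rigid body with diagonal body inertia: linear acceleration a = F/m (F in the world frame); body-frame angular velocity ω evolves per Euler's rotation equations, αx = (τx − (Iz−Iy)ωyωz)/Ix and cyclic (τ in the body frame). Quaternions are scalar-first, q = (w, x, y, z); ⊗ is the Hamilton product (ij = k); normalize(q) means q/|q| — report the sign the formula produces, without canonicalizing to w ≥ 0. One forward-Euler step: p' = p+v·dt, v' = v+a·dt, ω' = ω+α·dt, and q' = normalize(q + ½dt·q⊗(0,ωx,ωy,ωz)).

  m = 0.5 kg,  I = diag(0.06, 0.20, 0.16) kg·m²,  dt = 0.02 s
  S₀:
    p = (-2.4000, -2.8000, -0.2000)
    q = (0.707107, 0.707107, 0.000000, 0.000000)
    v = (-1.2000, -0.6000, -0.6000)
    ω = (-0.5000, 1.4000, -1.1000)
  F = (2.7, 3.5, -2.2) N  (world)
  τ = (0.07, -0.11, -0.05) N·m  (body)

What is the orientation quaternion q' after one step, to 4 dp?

q' = (0.7105, 0.7035, 0.0177, 0.0021)

2q̇ = q⊗(0,ω) = (0.3535535, -0.3535535, 1.7677675, 0.2121321)
updated quaternion q' = (0.7105, 0.7035, 0.0177, 0.0021)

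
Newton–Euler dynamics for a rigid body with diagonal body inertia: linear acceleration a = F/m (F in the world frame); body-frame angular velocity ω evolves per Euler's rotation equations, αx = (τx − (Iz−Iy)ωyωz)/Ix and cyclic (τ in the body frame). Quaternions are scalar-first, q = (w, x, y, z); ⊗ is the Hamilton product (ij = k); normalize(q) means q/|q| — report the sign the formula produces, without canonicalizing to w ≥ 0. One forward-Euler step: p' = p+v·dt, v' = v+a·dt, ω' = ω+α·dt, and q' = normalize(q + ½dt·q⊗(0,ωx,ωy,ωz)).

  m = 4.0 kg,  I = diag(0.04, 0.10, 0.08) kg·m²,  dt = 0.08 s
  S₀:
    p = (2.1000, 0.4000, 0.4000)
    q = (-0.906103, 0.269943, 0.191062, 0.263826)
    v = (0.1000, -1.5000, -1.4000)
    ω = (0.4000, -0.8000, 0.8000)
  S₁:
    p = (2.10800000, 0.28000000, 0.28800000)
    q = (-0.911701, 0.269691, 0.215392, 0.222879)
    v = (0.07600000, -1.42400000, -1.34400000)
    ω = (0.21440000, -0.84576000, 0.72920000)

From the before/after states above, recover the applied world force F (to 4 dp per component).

v₁ − v₀ = (-0.02400000, 0.07600000, 0.05600000)
m·(v₁−v₀)/dt = (-1.2000, 3.8000, 2.8000)

F = (-1.2000, 3.8000, 2.8000)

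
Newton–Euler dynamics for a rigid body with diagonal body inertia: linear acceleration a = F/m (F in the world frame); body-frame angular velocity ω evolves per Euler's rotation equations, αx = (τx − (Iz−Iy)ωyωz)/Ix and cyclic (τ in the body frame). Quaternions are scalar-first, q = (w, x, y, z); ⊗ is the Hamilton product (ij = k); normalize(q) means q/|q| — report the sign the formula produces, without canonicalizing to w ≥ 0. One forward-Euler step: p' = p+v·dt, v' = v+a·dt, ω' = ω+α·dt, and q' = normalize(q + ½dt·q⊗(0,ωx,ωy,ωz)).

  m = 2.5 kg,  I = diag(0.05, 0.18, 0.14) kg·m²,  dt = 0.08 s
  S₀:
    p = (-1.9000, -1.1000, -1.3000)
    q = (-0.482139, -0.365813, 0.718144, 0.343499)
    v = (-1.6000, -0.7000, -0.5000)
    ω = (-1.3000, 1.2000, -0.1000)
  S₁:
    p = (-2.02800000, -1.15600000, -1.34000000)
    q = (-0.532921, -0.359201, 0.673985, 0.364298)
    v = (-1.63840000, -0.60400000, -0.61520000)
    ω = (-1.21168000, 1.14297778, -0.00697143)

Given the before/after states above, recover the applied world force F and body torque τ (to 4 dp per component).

F = (-1.2000, 3.0000, -3.6000)
τ = (0.0600, -0.1400, -0.0400)

ω₁ − ω₀ = (0.08832000, -0.05702222, 0.09302857)
precession coupling = (0.0048, -0.0117, -0.2028)
τ = I·(Δω/dt) + ω₀×(Iω₀) = (0.0600, -0.1400, -0.0400)
velocity change Δv = (-0.03840000, 0.09600000, -0.11520000)
F = m·Δv/dt = (-1.2000, 3.0000, -3.6000)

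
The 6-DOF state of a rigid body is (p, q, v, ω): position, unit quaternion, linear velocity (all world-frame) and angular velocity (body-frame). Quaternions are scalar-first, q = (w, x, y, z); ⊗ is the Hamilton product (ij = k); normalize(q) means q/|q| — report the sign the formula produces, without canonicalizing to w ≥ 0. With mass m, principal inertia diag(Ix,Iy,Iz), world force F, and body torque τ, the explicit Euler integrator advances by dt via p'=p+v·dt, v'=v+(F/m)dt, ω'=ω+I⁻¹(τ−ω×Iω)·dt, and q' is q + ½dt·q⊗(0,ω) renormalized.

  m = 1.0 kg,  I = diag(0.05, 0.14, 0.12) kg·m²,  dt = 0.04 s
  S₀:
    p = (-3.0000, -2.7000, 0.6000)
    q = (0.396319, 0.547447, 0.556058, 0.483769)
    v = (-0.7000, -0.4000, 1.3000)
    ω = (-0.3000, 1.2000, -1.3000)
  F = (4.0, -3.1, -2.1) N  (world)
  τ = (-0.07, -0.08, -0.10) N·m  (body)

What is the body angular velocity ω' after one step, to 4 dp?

α = I⁻¹(τ − ω×Iω) = (-2.0240, -0.3764, -0.5633)
new body rate ω' = (-0.3810, 1.1849, -1.3225)

ω' = (-0.3810, 1.1849, -1.3225)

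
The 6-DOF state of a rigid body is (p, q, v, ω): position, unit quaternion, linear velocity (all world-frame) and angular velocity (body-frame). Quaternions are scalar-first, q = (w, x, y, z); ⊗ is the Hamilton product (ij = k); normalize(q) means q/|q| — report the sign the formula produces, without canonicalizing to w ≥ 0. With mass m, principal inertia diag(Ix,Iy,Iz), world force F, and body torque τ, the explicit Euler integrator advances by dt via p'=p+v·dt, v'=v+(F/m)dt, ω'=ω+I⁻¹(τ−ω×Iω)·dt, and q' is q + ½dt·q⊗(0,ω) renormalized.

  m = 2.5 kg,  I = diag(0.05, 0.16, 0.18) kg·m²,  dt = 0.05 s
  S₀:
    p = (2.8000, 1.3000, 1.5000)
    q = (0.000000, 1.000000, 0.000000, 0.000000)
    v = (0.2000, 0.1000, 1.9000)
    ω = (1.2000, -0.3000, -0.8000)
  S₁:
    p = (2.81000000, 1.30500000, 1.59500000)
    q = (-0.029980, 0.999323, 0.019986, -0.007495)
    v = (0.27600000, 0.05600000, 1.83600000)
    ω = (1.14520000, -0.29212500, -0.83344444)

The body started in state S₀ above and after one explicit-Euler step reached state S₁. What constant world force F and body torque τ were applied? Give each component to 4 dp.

velocity change Δv = (0.07600000, -0.04400000, -0.06400000)
applied force F = (3.8000, -2.2000, -3.2000)
ω₁ − ω₀ = (-0.05480000, 0.00787500, -0.03344444)
τ = I·(Δω/dt) + ω₀×(Iω₀) = (-0.0500, 0.1500, -0.1600)

F = (3.8000, -2.2000, -3.2000)
τ = (-0.0500, 0.1500, -0.1600)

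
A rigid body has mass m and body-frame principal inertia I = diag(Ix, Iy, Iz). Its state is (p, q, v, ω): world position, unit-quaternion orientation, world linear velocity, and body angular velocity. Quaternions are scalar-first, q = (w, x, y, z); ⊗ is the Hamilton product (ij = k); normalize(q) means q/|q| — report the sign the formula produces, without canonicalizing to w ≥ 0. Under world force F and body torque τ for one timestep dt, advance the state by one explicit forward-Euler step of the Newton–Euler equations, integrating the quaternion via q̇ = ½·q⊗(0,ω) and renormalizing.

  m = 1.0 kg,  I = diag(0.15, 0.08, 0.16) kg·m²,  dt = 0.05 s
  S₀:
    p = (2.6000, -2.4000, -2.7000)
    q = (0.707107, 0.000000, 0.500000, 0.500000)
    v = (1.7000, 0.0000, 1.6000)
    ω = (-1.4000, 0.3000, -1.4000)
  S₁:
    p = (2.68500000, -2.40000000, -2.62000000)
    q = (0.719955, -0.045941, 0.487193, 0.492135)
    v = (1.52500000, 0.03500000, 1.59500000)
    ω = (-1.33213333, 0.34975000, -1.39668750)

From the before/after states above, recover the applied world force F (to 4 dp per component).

F = (-3.5000, 0.7000, -0.1000)

v₁ − v₀ = (-0.17500000, 0.03500000, -0.00500000)
m·(v₁−v₀)/dt = (-3.5000, 0.7000, -0.1000)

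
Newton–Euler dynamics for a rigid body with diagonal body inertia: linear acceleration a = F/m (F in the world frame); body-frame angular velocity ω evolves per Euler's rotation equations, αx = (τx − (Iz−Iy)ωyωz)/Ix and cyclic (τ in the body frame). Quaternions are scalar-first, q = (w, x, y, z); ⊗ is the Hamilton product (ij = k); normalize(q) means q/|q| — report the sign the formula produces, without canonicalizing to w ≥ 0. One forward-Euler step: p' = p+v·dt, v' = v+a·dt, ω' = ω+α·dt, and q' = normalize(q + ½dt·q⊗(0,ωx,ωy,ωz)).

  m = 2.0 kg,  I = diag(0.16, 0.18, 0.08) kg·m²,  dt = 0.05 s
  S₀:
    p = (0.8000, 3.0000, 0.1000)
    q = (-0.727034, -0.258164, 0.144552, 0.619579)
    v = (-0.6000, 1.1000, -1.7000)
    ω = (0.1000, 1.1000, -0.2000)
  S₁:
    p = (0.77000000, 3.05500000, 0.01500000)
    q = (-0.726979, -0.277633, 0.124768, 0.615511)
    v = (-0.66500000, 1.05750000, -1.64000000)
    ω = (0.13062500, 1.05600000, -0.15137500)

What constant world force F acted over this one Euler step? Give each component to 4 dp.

F = (-2.6000, -1.7000, 2.4000)

v₁ − v₀ = (-0.06500000, -0.04250000, 0.06000000)
applied force F = (-2.6000, -1.7000, 2.4000)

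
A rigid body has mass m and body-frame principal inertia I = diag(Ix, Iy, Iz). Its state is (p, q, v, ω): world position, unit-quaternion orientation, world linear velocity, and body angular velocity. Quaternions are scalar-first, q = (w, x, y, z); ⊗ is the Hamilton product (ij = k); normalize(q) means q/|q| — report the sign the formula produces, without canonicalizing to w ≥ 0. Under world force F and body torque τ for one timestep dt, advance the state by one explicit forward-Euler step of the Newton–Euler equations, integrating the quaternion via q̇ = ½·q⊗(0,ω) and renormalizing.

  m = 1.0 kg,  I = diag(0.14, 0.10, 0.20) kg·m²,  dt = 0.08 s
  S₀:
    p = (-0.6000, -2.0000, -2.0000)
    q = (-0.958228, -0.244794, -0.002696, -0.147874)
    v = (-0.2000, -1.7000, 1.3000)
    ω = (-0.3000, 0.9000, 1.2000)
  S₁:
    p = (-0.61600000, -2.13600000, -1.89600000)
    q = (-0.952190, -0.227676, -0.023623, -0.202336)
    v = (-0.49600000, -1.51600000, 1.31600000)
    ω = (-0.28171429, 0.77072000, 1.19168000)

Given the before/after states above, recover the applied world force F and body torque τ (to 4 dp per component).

Δv = v₁−v₀ = (-0.29600000, 0.18400000, 0.01600000)
m·(v₁−v₀)/dt = (-3.7000, 2.3000, 0.2000)
Δω = ω₁−ω₀ = (0.01828571, -0.12928000, -0.00832000)
τ = I·(Δω/dt) + ω₀×(Iω₀) = (0.1400, -0.1400, -0.0100)

F = (-3.7000, 2.3000, 0.2000)
τ = (0.1400, -0.1400, -0.0100)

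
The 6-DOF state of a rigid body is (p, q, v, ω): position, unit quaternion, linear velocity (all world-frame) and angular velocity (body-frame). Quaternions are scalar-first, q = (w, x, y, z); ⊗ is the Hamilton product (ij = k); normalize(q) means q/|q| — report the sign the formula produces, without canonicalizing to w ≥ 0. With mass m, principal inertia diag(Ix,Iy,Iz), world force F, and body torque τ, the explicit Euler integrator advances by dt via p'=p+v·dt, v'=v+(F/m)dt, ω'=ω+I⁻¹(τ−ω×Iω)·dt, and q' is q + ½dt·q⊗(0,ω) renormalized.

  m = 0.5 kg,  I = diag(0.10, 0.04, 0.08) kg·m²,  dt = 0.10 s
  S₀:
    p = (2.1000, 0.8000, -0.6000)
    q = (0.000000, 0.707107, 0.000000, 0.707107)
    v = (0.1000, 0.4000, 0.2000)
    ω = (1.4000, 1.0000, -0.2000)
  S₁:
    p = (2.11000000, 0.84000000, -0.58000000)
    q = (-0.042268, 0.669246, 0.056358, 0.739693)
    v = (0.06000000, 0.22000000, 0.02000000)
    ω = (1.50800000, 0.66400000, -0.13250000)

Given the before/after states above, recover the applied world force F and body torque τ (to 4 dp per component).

velocity change Δv = (-0.04000000, -0.18000000, -0.18000000)
F = m·Δv/dt = (-0.2000, -0.9000, -0.9000)
Δω = ω₁−ω₀ = (0.10800000, -0.33600000, 0.06750000)
gyro term ω₀×Iω₀ = (-0.0080, -0.0056, -0.0840)
τ = I·(Δω/dt) + ω₀×(Iω₀) = (0.1000, -0.1400, -0.0300)

F = (-0.2000, -0.9000, -0.9000)
τ = (0.1000, -0.1400, -0.0300)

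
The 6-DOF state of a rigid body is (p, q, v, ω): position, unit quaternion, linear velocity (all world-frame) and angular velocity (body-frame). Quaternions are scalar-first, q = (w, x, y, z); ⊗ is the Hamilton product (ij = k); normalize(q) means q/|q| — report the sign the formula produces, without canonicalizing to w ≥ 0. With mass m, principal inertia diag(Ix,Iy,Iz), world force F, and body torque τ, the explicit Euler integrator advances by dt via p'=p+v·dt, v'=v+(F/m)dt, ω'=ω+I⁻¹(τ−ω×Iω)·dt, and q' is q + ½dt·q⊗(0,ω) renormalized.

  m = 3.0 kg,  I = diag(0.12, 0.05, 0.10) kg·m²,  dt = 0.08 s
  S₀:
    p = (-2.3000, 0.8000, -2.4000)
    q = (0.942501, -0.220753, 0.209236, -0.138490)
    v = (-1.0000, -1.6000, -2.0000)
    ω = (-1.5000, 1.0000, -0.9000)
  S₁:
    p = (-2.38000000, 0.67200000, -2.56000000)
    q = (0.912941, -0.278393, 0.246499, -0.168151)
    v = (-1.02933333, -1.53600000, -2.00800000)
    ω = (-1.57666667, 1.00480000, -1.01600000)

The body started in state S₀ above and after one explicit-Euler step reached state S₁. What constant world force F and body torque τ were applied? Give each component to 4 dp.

F = (-1.1000, 2.4000, -0.3000)
τ = (-0.1600, 0.0300, -0.0400)

Δv = v₁−v₀ = (-0.02933333, 0.06400000, -0.00800000)
F = m·Δv/dt = (-1.1000, 2.4000, -0.3000)
Δω = ω₁−ω₀ = (-0.07666667, 0.00480000, -0.11600000)
τ = I·(Δω/dt) + ω₀×(Iω₀) = (-0.1600, 0.0300, -0.0400)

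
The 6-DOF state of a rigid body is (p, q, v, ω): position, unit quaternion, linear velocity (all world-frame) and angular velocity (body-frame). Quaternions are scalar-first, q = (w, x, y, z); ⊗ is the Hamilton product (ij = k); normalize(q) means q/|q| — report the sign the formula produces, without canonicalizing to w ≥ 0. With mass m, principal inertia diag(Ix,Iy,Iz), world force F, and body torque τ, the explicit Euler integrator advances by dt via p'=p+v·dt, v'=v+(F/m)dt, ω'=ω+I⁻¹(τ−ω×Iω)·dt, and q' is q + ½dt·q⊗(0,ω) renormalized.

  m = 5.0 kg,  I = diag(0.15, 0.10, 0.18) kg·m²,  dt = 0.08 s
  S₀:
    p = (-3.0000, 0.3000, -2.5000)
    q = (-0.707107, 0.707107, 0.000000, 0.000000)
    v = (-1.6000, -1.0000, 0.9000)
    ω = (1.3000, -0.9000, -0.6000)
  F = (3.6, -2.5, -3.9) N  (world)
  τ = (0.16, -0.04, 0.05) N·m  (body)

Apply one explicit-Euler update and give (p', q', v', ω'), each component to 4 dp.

p' = (-3.1280, 0.2200, -2.4280)
q' = (-0.7422, 0.6688, 0.0423, -0.0085)
v' = (-1.5424, -1.0400, 0.8376)
ω' = (1.3623, -0.9507, -0.6038)

new position p' = (-3.1280, 0.2200, -2.4280)
v + (F/m)dt = (-1.5424, -1.0400, 0.8376)
ω×(Iω) gyroscopic = (0.0432, 0.0234, 0.0585)
angular accel α = (0.7787, -0.6340, -0.0472)
new body rate ω' = (1.3623, -0.9507, -0.6038)
Hamilton product q⊗(0,ω) = (-0.9192391, -0.9192391, 1.0606605, -0.2121321)
q' = normalize(q + ½dt·q⊗(0,ω)) = (-0.7422, 0.6688, 0.0423, -0.0085)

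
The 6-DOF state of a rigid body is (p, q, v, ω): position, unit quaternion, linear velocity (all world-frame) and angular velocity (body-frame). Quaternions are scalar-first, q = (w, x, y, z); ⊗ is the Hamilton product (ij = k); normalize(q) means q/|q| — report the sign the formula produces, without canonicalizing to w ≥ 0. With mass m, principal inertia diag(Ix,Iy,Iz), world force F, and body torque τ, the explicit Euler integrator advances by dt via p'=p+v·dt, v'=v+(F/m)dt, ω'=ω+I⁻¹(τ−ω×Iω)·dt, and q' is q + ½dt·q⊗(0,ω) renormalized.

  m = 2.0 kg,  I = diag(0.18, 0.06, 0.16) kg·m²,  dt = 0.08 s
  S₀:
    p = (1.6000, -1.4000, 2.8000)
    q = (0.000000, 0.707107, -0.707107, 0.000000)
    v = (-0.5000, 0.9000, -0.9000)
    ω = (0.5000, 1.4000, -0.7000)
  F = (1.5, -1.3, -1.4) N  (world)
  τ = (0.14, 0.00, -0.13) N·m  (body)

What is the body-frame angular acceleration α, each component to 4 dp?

α = (1.3222, 0.1167, -0.2875)

ω×(Iω) gyroscopic = (-0.0980, -0.0070, -0.0840)
angular accel α = (1.3222, 0.1167, -0.2875)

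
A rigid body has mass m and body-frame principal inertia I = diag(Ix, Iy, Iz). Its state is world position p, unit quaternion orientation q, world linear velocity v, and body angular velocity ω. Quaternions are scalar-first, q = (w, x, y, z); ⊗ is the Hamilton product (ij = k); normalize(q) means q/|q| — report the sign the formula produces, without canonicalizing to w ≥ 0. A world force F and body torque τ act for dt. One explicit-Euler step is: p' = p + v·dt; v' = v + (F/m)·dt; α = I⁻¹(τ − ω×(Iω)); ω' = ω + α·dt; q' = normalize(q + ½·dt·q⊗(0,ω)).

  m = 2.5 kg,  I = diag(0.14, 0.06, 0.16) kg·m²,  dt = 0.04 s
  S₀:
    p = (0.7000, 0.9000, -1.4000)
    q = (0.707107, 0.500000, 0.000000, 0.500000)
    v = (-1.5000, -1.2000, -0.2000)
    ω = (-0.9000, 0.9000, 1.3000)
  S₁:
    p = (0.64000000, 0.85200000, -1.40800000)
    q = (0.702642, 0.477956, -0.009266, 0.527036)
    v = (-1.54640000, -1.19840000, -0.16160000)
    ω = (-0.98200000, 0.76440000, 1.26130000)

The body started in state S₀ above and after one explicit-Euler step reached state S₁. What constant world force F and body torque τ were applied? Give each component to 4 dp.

F = (-2.9000, 0.1000, 2.4000)
τ = (-0.1700, -0.1800, -0.0900)

v₁ − v₀ = (-0.04640000, 0.00160000, 0.03840000)
applied force F = (-2.9000, 0.1000, 2.4000)
ω₁ − ω₀ = (-0.08200000, -0.13560000, -0.03870000)
I·α + gyro = (-0.1700, -0.1800, -0.0900)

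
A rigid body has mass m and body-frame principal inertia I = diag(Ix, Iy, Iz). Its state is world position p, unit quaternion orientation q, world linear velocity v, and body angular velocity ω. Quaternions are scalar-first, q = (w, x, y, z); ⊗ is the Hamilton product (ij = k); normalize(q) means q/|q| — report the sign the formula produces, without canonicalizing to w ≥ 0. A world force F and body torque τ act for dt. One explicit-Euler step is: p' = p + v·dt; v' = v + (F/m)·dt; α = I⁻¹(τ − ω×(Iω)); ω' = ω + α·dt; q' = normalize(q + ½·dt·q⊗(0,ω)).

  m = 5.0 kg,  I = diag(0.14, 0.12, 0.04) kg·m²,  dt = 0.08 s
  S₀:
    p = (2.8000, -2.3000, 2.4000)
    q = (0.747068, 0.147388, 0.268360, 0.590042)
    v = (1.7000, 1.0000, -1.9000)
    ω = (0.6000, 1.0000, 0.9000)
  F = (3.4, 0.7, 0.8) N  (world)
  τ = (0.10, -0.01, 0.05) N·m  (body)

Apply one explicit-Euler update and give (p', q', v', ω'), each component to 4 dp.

angular accel α = (1.2286, -0.5333, 1.5500)
ω + α·dt = (0.6983, 0.9573, 1.0240)
q⊗(0,ω) = (-0.8878306, 0.0997228, 0.9684440, 0.6587332)
q + ½dt·q⊗(0,ω), renormalized = (0.7103, 0.1511, 0.3066, 0.6153)
a = F/m = (0.6800, 0.1400, 0.1600)
p' = p + v·dt = (2.9360, -2.2200, 2.2480)
v + (F/m)dt = (1.7544, 1.0112, -1.8872)

p' = (2.9360, -2.2200, 2.2480)
q' = (0.7103, 0.1511, 0.3066, 0.6153)
v' = (1.7544, 1.0112, -1.8872)
ω' = (0.6983, 0.9573, 1.0240)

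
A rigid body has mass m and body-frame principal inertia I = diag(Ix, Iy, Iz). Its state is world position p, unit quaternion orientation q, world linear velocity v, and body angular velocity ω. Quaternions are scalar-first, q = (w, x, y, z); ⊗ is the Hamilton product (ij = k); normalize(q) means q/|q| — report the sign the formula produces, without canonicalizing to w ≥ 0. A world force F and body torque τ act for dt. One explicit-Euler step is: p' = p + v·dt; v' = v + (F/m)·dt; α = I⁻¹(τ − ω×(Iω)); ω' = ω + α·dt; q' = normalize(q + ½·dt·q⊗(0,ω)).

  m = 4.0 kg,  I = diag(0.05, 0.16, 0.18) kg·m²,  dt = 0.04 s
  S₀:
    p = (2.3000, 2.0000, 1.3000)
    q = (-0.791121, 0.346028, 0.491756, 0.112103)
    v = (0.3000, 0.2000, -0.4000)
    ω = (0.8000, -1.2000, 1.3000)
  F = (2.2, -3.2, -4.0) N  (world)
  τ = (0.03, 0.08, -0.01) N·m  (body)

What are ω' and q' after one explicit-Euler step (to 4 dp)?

ω×(Iω) gyroscopic = (-0.0312, -0.1352, -0.1056)
(τ − ω×Iω)/I = (1.2240, 1.3450, 0.5311)
ω' = ω + α·dt = (0.8490, -1.1462, 1.3212)
Hamilton product q⊗(0,ω) = (0.1675509, 0.1409096, 0.5891912, -1.8370957)
q' = normalize(q + ½dt·q⊗(0,ω)) = (-0.7872, 0.3486, 0.5032, 0.0753)

ω' = (0.8490, -1.1462, 1.3212)
q' = (-0.7872, 0.3486, 0.5032, 0.0753)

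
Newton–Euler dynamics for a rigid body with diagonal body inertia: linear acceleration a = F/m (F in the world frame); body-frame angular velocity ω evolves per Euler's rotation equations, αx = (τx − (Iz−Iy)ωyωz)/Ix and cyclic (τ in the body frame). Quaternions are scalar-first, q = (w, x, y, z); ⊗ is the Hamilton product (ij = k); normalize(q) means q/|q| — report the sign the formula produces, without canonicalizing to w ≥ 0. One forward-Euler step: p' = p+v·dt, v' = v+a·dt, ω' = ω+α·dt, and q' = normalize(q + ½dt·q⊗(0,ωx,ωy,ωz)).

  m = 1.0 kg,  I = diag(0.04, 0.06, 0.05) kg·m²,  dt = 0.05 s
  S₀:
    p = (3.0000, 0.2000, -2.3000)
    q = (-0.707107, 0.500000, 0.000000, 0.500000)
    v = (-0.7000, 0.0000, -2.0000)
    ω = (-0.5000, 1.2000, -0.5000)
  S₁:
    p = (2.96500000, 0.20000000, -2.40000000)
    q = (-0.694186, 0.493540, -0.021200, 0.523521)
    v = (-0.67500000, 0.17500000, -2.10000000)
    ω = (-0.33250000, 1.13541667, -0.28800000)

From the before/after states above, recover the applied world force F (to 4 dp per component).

Δv = v₁−v₀ = (0.02500000, 0.17500000, -0.10000000)
F = m·Δv/dt = (0.5000, 3.5000, -2.0000)

F = (0.5000, 3.5000, -2.0000)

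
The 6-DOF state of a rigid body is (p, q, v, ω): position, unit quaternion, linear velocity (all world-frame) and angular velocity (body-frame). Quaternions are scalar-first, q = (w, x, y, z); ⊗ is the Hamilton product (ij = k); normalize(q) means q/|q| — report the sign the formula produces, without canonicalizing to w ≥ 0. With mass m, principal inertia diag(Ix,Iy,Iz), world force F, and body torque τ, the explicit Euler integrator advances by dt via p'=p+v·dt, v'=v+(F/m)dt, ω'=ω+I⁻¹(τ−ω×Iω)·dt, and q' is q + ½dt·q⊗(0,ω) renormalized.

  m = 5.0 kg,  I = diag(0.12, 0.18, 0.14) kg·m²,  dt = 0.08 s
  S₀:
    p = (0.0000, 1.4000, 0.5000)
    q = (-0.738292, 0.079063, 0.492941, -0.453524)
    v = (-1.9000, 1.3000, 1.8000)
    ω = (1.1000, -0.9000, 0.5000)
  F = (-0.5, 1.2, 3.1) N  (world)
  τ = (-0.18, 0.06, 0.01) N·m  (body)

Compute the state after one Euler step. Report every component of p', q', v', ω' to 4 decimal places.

precession coupling ω×(Iω) = (0.0180, -0.0110, -0.0594)
α = I⁻¹(τ − ω×Iω) = (-1.6500, 0.3944, 0.4957)
new body rate ω' = (0.9680, -0.8684, 0.5397)
Hamilton product q⊗(0,ω) = (0.5834396, -0.9738223, 0.1260549, -0.9825378)
updated quaternion q' = (-0.7137, 0.0400, 0.4971, -0.4919)
linear accel F/m = (-0.1000, 0.2400, 0.6200)
new position p' = (-0.1520, 1.5040, 0.6440)
new velocity v' = (-1.9080, 1.3192, 1.8496)

p' = (-0.1520, 1.5040, 0.6440)
q' = (-0.7137, 0.0400, 0.4971, -0.4919)
v' = (-1.9080, 1.3192, 1.8496)
ω' = (0.9680, -0.8684, 0.5397)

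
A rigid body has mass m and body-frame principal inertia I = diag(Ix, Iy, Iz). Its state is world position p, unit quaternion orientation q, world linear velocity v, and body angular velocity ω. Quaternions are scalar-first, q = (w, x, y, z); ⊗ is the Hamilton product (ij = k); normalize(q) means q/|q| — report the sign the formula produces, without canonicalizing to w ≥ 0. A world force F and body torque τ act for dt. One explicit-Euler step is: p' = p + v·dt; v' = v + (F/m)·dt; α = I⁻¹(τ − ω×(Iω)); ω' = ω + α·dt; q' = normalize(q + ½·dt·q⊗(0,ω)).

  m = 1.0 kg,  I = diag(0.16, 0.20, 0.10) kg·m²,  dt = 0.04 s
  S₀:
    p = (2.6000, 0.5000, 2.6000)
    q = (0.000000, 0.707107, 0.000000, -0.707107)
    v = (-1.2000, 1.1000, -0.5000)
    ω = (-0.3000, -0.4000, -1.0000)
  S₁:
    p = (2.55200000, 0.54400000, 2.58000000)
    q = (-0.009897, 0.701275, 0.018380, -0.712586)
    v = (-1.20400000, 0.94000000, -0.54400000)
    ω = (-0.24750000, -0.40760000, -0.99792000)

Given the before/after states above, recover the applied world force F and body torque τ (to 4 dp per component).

velocity change Δv = (-0.00400000, -0.16000000, -0.04400000)
m·(v₁−v₀)/dt = (-0.1000, -4.0000, -1.1000)
ω₁ − ω₀ = (0.05250000, -0.00760000, 0.00208000)
applied torque τ = (0.1700, -0.0200, 0.0100)

F = (-0.1000, -4.0000, -1.1000)
τ = (0.1700, -0.0200, 0.0100)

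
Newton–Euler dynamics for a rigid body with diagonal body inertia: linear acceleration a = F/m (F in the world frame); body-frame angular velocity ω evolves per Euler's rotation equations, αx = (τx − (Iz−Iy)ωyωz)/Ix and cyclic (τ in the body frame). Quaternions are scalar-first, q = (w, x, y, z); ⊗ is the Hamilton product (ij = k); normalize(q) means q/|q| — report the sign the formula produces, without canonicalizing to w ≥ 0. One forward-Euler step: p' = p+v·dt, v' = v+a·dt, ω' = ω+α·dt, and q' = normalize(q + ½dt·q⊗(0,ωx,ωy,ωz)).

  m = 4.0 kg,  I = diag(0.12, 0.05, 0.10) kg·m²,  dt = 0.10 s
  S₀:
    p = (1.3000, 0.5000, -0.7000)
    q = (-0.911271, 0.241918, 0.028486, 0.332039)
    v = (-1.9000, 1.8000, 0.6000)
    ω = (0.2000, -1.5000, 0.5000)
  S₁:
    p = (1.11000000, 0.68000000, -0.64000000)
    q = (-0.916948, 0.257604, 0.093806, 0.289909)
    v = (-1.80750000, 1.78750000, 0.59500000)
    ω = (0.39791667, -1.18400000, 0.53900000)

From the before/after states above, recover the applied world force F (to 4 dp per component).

F = (3.7000, -0.5000, -0.2000)

Δv = v₁−v₀ = (0.09250000, -0.01250000, -0.00500000)
applied force F = (3.7000, -0.5000, -0.2000)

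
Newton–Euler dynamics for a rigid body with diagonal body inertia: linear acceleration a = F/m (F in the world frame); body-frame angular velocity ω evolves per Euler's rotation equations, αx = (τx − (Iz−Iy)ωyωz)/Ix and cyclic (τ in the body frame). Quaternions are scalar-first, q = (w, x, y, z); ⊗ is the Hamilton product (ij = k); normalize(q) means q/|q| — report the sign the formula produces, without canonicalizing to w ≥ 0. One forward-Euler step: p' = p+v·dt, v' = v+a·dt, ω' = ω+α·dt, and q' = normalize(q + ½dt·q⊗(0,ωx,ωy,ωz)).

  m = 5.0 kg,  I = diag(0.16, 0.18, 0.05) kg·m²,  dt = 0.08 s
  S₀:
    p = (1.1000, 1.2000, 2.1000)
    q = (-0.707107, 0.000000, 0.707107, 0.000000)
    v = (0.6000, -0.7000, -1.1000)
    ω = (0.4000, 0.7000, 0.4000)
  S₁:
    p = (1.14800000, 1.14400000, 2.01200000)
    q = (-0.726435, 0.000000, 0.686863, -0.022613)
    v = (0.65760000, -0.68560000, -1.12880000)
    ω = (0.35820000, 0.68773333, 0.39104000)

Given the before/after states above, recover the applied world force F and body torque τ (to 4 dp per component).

F = (3.6000, 0.9000, -1.8000)
τ = (-0.1200, -0.0100, 0.0000)

velocity change Δv = (0.05760000, 0.01440000, -0.02880000)
applied force F = (3.6000, 0.9000, -1.8000)
Δω = ω₁−ω₀ = (-0.04180000, -0.01226667, -0.00896000)
τ = I·(Δω/dt) + ω₀×(Iω₀) = (-0.1200, -0.0100, 0.0000)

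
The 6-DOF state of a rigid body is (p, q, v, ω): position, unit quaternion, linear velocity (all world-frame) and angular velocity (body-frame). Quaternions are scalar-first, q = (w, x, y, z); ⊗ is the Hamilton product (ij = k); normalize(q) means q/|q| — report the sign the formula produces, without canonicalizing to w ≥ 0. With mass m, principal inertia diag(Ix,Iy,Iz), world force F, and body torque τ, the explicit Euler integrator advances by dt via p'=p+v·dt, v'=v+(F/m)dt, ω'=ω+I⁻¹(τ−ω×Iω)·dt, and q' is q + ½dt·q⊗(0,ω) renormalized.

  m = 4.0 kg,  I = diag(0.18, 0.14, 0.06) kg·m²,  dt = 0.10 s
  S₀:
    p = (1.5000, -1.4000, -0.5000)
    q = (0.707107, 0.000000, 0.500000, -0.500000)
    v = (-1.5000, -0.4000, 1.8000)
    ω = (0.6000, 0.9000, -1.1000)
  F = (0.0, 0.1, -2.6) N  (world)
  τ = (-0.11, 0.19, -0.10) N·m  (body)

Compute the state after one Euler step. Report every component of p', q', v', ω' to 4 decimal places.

p' = (1.3500, -1.4400, -0.3200)
q' = (0.6552, 0.0162, 0.5153, -0.5523)
v' = (-1.5000, -0.3975, 1.7350)
ω' = (0.4949, 1.0923, -1.2307)

gyro term ω×Iω = (0.0792, -0.0792, -0.0216)
angular accel α = (-1.0511, 1.9229, -1.3067)
new body rate ω' = (0.4949, 1.0923, -1.2307)
2q̇ = q⊗(0,ω) = (-1.0000000, 0.3242642, 0.3363963, -1.0778177)
q' = normalize(q + ½dt·q⊗(0,ω)) = (0.6552, 0.0162, 0.5153, -0.5523)
p' = p + v·dt = (1.3500, -1.4400, -0.3200)
new velocity v' = (-1.5000, -0.3975, 1.7350)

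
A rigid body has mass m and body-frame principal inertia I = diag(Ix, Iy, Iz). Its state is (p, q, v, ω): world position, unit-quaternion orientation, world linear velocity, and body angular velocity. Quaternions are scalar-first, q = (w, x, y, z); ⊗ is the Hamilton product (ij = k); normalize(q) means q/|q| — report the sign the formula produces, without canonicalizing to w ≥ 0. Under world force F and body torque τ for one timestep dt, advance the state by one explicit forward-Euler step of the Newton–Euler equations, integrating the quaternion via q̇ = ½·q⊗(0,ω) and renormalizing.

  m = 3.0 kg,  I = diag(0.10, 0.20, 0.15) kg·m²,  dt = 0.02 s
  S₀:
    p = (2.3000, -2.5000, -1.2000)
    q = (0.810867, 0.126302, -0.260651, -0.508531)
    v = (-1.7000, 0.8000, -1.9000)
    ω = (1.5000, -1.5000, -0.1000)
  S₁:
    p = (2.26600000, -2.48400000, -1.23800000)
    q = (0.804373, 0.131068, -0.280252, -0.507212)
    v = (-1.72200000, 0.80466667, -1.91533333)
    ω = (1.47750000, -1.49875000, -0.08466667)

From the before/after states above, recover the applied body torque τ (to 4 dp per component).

rate change Δω = (-0.02250000, 0.00125000, 0.01533333)
applied torque τ = (-0.1200, 0.0200, -0.1100)

τ = (-0.1200, 0.0200, -0.1100)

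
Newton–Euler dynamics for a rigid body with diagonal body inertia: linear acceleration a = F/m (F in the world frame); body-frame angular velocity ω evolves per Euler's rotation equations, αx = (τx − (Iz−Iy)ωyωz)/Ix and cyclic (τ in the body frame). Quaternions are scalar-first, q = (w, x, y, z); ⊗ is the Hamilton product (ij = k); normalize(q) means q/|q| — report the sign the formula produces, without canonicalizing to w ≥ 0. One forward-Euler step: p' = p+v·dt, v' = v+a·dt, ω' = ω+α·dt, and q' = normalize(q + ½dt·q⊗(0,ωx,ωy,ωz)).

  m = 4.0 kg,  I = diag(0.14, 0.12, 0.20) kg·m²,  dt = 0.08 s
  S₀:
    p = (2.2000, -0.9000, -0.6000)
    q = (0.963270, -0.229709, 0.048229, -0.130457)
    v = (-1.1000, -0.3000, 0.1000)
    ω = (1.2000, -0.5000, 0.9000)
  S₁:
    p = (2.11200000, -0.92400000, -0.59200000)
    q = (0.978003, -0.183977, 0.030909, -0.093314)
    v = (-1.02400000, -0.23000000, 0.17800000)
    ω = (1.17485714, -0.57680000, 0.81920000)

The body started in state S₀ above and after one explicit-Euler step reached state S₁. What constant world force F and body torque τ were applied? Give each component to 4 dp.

rate change Δω = (-0.02514286, -0.07680000, -0.08080000)
ω₀×(Iω₀) = (-0.0360, -0.0648, 0.0120)
τ = I·(Δω/dt) + ω₀×(Iω₀) = (-0.0800, -0.1800, -0.1900)
Δv = v₁−v₀ = (0.07600000, 0.07000000, 0.07800000)
F = m·Δv/dt = (3.8000, 3.5000, 3.9000)

F = (3.8000, 3.5000, 3.9000)
τ = (-0.0800, -0.1800, -0.1900)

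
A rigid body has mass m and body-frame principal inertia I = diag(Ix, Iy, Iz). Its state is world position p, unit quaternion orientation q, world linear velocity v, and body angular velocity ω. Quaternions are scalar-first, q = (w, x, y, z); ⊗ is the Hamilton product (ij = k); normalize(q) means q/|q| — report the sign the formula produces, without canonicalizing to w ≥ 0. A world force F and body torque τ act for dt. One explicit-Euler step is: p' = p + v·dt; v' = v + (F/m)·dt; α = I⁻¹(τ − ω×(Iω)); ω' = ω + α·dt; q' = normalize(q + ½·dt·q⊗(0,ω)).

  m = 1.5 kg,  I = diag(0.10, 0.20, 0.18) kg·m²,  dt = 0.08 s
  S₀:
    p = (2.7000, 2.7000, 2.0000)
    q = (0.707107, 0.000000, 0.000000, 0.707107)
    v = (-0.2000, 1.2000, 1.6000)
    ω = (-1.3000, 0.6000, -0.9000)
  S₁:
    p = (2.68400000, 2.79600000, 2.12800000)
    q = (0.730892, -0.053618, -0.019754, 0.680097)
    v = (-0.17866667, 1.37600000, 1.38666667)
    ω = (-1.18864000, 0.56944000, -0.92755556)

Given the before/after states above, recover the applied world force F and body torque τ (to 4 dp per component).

Δω = ω₁−ω₀ = (0.11136000, -0.03056000, -0.02755556)
applied torque τ = (0.1500, -0.1700, -0.1400)
v₁ − v₀ = (0.02133333, 0.17600000, -0.21333333)
m·(v₁−v₀)/dt = (0.4000, 3.3000, -4.0000)

F = (0.4000, 3.3000, -4.0000)
τ = (0.1500, -0.1700, -0.1400)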